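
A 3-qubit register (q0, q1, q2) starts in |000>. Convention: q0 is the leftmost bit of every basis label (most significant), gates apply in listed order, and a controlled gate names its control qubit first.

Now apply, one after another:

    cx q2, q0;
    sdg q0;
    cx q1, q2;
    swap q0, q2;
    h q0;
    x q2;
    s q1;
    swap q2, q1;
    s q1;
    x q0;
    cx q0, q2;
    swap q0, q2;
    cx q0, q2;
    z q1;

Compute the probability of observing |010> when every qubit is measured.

Outcome |010> occurs with probability 1/2.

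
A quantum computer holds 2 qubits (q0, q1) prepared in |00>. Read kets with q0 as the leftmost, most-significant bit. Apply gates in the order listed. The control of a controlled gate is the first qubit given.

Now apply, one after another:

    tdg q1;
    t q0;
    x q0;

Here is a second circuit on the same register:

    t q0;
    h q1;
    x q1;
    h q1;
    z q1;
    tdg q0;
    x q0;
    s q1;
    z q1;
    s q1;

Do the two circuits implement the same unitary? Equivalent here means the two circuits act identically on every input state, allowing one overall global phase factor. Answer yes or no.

No: there is an input state on which the two circuits produce genuinely different outputs (not merely differing by a phase).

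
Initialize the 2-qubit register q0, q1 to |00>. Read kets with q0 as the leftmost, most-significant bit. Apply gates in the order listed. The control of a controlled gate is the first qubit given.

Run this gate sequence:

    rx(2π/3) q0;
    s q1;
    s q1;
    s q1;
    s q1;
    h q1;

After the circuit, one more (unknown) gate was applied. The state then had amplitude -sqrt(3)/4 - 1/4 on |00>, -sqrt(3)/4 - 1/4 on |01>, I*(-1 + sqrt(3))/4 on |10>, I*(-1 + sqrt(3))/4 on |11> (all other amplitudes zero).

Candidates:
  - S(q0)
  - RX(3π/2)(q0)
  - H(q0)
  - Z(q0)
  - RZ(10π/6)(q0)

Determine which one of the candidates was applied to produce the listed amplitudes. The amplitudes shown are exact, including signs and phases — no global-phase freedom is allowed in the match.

The unique candidate consistent with the amplitudes is RX(3π/2)(q0). Key observation: gates 2-5 undo each other exactly, leaving only the rest of the circuit to track.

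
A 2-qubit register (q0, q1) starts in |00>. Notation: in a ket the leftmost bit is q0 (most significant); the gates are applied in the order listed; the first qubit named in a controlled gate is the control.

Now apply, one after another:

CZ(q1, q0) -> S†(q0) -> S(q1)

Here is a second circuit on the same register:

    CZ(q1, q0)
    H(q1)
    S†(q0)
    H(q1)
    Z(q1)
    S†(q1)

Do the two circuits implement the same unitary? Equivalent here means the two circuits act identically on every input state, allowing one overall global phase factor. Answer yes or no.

Yes: on every input state the two circuits agree up to one overall phase factor.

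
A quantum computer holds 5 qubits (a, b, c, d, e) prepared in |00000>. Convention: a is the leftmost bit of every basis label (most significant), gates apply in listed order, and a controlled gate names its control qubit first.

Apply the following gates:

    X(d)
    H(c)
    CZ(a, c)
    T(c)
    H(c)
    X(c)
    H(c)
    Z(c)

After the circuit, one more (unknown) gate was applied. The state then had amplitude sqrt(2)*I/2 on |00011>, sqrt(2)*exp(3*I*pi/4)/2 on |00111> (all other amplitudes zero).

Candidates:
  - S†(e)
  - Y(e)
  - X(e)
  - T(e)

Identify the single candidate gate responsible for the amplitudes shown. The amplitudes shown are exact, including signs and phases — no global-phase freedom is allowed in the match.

The unique candidate consistent with the amplitudes is Y(e). Key observation: gates 5-8 undo each other exactly, leaving only the rest of the circuit to track.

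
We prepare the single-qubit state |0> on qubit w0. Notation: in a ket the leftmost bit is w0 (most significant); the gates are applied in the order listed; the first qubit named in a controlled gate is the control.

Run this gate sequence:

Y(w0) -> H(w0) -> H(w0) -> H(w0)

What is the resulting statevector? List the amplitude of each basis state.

The resulting statevector has amplitude sqrt(2)*I/2 on |0>, -sqrt(2)*I/2 on |1>.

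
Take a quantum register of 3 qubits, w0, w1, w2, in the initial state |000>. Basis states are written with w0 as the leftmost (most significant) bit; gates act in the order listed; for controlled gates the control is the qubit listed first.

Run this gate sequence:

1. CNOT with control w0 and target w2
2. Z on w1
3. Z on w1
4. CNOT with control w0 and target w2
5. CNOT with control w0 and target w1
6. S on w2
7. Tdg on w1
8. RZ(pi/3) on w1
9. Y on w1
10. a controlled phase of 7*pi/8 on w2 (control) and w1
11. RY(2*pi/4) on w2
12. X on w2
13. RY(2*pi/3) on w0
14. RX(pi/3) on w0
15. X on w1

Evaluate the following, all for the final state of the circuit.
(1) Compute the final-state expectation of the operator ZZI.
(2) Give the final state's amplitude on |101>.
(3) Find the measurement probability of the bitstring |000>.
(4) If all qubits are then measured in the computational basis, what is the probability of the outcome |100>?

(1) In the final state, ZZI has expectation -1/4. Key observation: steps 1-4 multiply out to the identity, so the circuit reduces to the remaining gates.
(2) The final state's coefficient on |101> equals sqrt(2)*(-1 - 3*I)*exp(5*I*pi/6)/8.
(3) The probability of measuring |000> is 3/16.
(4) Outcome |100> occurs with probability 5/16.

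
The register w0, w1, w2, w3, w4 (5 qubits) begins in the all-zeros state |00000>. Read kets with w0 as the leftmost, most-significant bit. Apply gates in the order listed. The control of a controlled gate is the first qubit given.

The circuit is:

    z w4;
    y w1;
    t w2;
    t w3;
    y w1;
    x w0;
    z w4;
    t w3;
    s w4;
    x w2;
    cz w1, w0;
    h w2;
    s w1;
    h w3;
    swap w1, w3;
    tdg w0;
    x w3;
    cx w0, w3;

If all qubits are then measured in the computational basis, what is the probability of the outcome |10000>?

Outcome |10000> occurs with probability 1/4.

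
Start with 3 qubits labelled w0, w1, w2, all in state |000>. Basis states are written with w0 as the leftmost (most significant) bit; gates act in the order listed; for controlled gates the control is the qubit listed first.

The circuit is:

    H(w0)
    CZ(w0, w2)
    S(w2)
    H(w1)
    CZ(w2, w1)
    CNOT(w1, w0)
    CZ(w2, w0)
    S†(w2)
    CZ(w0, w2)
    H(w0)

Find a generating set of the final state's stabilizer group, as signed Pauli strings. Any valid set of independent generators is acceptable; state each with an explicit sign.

The stabilizer group can be generated by +IXI, +ZII, +IIZ, among other valid generating sets.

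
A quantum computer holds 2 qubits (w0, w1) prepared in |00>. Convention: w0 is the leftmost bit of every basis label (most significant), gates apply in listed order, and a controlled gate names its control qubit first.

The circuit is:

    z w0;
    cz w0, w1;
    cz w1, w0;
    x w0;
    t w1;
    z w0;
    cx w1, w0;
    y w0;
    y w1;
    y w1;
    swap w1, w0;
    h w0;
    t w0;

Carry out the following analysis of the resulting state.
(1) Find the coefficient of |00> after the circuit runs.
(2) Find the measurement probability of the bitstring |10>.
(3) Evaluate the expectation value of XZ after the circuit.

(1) The amplitude on |00> is sqrt(2)*I/2.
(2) A full measurement returns |10> with probability 1/2.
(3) The observable XZ averages to sqrt(2)/2.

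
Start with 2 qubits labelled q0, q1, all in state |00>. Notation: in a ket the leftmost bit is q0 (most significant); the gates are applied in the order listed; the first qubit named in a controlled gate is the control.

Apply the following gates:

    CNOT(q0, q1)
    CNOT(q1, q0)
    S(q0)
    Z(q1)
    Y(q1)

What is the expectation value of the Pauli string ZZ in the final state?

The observable ZZ averages to -1.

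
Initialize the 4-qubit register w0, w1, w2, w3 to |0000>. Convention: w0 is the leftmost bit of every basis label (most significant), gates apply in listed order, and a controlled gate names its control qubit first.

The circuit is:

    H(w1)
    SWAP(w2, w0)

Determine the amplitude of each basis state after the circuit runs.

The resulting statevector has amplitude sqrt(2)/2 on |0000>, sqrt(2)/2 on |0100>, and 0 on every other basis state.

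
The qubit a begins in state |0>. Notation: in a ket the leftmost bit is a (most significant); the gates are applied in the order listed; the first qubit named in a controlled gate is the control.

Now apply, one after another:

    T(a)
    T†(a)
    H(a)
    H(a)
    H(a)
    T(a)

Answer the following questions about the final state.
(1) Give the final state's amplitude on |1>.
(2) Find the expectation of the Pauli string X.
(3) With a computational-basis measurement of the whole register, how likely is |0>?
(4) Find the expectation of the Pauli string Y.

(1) The amplitude on |1> is sqrt(2)*exp(I*pi/4)/2. Key observation: gates 4-5 undo each other exactly, leaving only the rest of the circuit to track.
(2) The expectation value of X is sqrt(2)/2.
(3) A full measurement returns |0> with probability 1/2.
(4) The expectation value of Y is sqrt(2)/2.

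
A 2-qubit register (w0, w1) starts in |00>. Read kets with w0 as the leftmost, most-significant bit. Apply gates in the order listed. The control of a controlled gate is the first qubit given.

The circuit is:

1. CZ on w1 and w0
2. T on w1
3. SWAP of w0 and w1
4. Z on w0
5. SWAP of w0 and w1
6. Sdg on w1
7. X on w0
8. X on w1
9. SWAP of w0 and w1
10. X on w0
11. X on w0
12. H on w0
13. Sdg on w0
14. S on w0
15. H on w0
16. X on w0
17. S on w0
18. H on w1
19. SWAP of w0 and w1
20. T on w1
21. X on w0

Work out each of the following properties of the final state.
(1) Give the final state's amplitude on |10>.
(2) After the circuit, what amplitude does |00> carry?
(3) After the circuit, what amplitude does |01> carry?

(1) The final state's coefficient on |10> equals sqrt(2)/2.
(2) |00> carries amplitude -sqrt(2)/2 in the final state.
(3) The amplitude on |01> is 0.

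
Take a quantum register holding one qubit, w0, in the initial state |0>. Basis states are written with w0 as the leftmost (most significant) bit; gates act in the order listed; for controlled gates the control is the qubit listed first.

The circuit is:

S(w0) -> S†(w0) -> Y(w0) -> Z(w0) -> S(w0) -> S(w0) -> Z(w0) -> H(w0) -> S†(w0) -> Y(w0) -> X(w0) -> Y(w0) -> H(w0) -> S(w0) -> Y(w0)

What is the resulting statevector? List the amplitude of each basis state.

After the circuit, the state carries amplitude -1/2 - I/2 on |0>, -1/2 - I/2 on |1>.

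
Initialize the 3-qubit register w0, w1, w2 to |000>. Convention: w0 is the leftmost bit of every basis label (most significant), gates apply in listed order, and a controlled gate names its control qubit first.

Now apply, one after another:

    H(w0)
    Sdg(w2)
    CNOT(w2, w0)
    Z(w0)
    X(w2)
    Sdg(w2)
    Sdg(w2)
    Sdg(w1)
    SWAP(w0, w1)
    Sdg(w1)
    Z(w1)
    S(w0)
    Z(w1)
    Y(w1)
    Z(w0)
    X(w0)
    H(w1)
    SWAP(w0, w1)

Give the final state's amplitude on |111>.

The amplitude on |111> is -1/2 + I/2.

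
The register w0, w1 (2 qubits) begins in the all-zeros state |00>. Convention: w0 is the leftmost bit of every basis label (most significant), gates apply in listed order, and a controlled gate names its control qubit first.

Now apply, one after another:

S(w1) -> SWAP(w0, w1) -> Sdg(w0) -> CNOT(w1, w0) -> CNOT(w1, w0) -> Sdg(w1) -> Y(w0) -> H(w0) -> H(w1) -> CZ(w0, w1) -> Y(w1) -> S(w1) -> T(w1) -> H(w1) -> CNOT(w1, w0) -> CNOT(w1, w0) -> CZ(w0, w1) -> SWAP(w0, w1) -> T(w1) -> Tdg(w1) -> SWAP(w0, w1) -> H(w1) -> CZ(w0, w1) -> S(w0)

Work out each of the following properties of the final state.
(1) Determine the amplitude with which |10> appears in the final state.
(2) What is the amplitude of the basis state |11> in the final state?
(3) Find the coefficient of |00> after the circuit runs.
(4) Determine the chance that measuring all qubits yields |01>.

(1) The final state's coefficient on |10> equals -exp(I*pi/4)/2. Key observation: the block from step 18 through step 21 cancels to the identity and can be dropped.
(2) |11> carries amplitude -I/2 in the final state.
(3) The final state's coefficient on |00> equals 1/2.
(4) A full measurement returns |01> with probability 1/4.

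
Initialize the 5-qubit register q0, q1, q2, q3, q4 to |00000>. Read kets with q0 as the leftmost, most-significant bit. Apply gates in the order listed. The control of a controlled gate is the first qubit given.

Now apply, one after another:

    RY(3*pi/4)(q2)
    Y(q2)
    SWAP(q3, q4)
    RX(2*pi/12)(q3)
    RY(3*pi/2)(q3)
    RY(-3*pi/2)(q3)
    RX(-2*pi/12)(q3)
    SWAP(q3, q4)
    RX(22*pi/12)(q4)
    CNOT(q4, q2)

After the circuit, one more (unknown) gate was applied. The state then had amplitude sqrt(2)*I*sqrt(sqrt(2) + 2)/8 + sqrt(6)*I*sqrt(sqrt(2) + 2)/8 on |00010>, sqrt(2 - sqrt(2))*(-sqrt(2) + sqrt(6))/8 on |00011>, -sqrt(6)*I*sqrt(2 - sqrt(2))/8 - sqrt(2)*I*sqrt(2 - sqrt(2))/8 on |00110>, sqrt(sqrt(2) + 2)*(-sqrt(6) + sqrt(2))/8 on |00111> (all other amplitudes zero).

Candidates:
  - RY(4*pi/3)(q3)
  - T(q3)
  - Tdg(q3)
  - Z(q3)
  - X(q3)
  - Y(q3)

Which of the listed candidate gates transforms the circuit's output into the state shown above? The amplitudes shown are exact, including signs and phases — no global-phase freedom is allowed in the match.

The applied gate was X(q3). Key observation: gates 3-8 undo each other exactly, leaving only the rest of the circuit to track.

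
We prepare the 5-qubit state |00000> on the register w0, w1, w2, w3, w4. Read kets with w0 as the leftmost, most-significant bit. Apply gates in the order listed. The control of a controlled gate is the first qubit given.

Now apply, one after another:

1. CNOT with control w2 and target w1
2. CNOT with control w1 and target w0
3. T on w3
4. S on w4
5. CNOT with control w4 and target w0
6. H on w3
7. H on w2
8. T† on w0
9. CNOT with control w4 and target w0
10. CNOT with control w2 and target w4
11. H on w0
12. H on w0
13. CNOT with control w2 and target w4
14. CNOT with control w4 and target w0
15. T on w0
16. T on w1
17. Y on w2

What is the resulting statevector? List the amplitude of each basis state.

The resulting statevector has amplitude -I/2 on |00000>, -I/2 on |00010>, I/2 on |00100>, I/2 on |00110>, and 0 on every other basis state.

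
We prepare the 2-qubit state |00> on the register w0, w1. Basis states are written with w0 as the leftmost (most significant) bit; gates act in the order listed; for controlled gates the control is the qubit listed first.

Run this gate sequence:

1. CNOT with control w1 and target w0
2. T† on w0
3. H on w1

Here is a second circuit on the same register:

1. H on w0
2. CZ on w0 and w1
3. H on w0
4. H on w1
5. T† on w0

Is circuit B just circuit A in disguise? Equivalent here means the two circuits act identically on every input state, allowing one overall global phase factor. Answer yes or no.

Yes: on every input state the two circuits agree up to one overall phase factor.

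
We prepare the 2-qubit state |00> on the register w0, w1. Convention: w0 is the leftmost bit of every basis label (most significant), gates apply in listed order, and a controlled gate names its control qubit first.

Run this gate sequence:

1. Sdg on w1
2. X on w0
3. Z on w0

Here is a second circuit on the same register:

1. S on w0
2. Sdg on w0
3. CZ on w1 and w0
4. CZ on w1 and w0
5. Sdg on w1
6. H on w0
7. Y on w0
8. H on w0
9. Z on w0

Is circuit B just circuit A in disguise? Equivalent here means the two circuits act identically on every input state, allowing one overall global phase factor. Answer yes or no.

No: there is an input state on which the two circuits produce genuinely different outputs (not merely differing by a phase).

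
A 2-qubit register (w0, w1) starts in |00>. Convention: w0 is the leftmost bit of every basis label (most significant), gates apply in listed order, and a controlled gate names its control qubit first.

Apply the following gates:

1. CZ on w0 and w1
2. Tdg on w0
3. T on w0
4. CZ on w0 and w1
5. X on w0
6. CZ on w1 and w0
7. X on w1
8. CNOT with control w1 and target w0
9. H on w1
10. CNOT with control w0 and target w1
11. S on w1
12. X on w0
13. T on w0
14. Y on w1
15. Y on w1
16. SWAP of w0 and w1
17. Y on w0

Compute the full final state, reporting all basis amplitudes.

The final amplitudes are 0 on |00>, -sqrt(2)*exp(I*pi/4)/2 on |01>, 0 on |10>, sqrt(2)*exp(3*I*pi/4)/2 on |11>. Key observation: steps 1-4 multiply out to the identity, so the circuit reduces to the remaining gates.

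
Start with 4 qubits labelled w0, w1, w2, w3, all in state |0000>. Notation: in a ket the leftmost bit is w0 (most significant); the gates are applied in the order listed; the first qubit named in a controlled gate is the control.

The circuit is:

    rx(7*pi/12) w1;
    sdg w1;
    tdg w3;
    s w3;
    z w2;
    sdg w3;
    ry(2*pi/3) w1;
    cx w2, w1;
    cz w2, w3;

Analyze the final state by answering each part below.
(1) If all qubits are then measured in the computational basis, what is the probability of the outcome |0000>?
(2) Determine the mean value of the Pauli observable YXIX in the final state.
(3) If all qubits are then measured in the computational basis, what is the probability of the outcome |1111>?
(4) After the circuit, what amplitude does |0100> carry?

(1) Outcome |0000> occurs with probability sqrt(2)/8 + sqrt(6)/8 + 1/2.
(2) In the final state, YXIX has expectation 0.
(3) A full measurement returns |1111> with probability 0.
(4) The final state's coefficient on |0100> equals -sqrt(6 - 3*sqrt(2))/4 + sqrt(sqrt(2) + 2)/4.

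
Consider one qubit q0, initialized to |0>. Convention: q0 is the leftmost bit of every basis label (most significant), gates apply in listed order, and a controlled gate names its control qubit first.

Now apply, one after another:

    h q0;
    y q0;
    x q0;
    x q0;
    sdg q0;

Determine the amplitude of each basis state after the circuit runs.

After the circuit, the state carries amplitude -sqrt(2)*I/2 on |0>, sqrt(2)/2 on |1>.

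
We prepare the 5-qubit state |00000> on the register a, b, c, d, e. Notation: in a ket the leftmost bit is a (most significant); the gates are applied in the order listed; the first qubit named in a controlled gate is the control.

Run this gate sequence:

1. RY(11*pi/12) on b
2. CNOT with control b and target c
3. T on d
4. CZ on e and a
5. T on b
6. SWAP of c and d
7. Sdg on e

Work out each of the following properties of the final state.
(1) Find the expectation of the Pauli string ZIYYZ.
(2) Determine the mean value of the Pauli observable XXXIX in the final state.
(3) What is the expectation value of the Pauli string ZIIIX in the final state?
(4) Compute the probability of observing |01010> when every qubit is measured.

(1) The expectation value of ZIYYZ is 0.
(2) In the final state, XXXIX has expectation 0.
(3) In the final state, ZIIIX has expectation 0.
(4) The probability of measuring |01010> is sqrt(2)/8 + sqrt(6)/8 + 1/2.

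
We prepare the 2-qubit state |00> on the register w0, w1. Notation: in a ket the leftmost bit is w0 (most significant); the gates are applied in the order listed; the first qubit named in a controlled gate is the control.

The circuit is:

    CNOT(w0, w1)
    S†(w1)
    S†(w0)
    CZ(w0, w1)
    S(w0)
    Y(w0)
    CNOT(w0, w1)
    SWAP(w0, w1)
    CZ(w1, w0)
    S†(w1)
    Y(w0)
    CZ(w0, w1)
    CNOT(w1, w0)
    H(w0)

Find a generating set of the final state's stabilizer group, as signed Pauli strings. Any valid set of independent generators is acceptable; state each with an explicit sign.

One valid set of independent stabilizer generators is -XI, -IZ (any independent generating set of the same group is equally correct).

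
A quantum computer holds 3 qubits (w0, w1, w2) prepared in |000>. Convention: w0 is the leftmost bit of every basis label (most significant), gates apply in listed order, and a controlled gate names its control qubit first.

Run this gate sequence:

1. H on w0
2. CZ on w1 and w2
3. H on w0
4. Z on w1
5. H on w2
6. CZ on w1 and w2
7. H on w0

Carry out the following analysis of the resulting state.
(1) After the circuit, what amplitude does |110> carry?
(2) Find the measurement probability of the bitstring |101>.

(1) |110> carries amplitude 0 in the final state.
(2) A full measurement returns |101> with probability 1/4.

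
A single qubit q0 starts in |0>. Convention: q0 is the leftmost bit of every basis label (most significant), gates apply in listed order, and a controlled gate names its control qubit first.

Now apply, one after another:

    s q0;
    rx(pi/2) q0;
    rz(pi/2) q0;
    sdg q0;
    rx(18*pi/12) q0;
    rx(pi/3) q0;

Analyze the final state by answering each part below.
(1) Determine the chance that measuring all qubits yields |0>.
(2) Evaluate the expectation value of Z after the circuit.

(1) The probability of measuring |0> is 3/4.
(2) The observable Z averages to 1/2.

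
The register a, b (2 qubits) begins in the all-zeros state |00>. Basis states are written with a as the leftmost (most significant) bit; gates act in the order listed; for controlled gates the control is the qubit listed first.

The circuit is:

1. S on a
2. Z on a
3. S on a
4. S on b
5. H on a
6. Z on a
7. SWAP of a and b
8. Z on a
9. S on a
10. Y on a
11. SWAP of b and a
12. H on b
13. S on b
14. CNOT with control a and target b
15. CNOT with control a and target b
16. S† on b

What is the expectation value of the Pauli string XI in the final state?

In the final state, XI has expectation -1. Key observation: gates 13-16 undo each other exactly, leaving only the rest of the circuit to track.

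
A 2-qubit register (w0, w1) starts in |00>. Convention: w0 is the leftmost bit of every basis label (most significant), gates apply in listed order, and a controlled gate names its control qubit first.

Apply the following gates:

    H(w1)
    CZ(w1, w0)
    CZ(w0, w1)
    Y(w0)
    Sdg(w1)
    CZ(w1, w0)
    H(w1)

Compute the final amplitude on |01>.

|01> carries amplitude 0 in the final state.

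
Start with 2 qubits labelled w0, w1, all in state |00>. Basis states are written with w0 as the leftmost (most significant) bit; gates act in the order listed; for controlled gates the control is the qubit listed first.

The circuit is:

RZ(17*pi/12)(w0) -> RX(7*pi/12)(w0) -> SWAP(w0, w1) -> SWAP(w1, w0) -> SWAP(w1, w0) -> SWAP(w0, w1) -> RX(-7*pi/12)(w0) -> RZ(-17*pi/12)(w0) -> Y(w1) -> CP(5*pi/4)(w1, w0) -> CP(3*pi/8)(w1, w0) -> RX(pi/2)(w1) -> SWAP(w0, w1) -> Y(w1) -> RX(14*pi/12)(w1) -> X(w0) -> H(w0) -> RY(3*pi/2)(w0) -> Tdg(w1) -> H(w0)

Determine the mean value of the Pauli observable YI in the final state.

The expectation value of YI is -1. Key observation: the block from step 1 through step 8 cancels to the identity and can be dropped.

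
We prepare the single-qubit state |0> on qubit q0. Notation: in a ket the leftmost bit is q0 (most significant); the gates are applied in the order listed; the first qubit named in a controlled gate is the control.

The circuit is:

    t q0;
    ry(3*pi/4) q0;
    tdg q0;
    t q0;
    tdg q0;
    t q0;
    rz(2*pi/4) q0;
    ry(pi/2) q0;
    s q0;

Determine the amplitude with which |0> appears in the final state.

The amplitude on |0> is sqrt(2)*(-sqrt(sqrt(2) + 2) - I*sqrt(2 - sqrt(2)))*exp(I*pi/4)/4. Key observation: the block from step 3 through step 6 cancels to the identity and can be dropped.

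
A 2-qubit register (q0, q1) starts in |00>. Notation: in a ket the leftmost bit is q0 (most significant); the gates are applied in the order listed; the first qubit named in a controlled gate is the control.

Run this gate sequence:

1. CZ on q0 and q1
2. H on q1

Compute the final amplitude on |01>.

|01> carries amplitude sqrt(2)/2 in the final state.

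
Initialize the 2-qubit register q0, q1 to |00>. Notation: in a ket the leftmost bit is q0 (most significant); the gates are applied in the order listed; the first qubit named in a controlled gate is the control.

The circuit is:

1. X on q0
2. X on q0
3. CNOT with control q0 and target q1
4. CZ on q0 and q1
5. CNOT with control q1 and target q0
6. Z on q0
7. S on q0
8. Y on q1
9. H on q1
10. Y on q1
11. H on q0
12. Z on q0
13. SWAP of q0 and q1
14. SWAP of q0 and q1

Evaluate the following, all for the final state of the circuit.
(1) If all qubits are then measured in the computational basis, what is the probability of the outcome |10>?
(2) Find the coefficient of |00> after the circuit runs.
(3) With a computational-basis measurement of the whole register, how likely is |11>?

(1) The probability of measuring |10> is 1/4.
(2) The amplitude on |00> is -1/2.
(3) The probability of measuring |11> is 1/4.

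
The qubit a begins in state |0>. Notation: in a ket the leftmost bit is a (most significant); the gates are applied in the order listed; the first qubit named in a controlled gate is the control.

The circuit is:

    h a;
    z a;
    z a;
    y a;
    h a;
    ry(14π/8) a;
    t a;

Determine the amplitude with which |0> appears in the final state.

The amplitude on |0> is I*sqrt(2 - sqrt(2))/2.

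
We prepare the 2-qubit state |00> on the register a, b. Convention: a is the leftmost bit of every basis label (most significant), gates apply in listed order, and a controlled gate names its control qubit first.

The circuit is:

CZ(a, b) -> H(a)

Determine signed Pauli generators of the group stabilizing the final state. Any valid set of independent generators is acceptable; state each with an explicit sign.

The stabilizer group can be generated by +XI, +IZ, among other valid generating sets.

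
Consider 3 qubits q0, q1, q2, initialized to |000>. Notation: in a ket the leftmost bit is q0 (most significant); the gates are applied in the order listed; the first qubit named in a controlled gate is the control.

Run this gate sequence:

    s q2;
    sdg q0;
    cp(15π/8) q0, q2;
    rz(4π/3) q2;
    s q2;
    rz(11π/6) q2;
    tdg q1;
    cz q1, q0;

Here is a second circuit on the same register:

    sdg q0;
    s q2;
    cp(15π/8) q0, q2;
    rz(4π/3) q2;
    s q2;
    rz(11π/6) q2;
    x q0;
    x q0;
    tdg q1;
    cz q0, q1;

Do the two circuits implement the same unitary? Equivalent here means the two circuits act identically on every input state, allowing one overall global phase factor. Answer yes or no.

Yes — the two circuits implement the same unitary up to a global phase.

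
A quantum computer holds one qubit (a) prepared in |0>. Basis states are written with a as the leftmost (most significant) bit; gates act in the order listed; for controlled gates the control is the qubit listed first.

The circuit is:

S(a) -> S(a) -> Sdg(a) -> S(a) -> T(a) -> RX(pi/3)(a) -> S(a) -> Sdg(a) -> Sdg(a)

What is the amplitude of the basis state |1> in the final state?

The amplitude on |1> is -1/2.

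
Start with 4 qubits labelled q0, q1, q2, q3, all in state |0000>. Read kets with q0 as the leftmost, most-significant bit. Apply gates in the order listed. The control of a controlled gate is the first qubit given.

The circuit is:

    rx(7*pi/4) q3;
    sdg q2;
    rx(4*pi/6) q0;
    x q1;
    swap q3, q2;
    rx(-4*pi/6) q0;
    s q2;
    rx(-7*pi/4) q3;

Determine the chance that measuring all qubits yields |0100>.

The probability of measuring |0100> is sqrt(2)/4 + 3/8.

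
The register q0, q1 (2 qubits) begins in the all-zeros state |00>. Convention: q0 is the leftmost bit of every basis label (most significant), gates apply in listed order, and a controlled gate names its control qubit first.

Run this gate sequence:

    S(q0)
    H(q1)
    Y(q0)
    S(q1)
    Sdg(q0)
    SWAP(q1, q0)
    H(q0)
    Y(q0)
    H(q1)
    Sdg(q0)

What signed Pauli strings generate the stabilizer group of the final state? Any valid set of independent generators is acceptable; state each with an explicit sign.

One valid set of independent stabilizer generators is -XI, -IX (any independent generating set of the same group is equally correct).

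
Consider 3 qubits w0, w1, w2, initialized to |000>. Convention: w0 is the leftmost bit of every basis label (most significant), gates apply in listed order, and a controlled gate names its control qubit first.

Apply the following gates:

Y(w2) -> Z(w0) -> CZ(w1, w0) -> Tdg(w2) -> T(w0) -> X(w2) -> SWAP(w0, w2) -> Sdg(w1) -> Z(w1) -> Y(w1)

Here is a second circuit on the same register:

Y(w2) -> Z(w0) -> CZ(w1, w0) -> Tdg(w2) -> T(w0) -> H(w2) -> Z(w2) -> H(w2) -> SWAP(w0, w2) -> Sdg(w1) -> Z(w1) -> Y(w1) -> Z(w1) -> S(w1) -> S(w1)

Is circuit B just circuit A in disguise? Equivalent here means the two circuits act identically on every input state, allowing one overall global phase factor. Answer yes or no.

Yes, they are equivalent — the unitaries differ by at most a global phase.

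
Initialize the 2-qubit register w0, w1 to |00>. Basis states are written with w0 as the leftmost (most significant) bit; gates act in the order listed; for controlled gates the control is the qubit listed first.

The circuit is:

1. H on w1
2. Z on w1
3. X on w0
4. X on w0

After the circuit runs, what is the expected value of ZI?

The expectation value of ZI is 1. Key observation: steps 3-4 multiply out to the identity, so the circuit reduces to the remaining gates.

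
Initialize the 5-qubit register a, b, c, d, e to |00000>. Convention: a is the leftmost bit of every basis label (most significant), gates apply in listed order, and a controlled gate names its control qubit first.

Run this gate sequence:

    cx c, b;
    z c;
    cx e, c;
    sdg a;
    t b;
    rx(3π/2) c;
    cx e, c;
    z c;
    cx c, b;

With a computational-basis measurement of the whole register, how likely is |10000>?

The probability of measuring |10000> is 0.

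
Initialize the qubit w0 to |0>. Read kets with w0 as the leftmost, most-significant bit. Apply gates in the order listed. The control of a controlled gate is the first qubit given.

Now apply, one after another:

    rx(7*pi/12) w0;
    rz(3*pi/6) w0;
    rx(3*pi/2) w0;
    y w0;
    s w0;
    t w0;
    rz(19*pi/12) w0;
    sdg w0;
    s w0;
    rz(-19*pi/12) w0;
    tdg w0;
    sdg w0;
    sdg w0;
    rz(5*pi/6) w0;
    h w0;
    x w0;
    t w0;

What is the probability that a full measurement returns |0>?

Outcome |0> occurs with probability -sqrt(2)/8 + sqrt(6)/8 + 1/2. Key observation: the block from step 5 through step 12 cancels to the identity and can be dropped.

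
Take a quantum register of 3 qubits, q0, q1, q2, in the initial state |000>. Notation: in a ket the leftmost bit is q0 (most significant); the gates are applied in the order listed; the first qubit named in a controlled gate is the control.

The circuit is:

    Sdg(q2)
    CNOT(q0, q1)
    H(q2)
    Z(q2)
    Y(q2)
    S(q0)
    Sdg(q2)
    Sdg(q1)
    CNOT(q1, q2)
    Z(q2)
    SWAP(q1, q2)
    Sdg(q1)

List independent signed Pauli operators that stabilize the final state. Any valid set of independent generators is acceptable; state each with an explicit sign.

The final state is stabilized by the group generated by +IXI, +ZII, +IIZ; other independent generating sets are equally valid.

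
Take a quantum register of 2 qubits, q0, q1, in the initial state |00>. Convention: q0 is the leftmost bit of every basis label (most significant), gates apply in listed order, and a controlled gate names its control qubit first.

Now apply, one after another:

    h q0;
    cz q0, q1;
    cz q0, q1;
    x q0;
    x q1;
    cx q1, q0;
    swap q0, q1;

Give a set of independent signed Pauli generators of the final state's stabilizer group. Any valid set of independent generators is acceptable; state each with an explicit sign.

The stabilizer group can be generated by +IX, -ZI, among other valid generating sets. Key observation: steps 2-3 multiply out to the identity, so the circuit reduces to the remaining gates.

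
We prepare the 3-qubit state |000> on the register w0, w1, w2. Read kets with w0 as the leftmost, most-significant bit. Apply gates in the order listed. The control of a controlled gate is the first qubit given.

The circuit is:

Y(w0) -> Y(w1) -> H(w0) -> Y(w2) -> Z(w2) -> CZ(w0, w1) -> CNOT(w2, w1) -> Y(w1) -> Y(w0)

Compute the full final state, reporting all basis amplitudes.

The final amplitudes are sqrt(2)*I/2 on |011>, -sqrt(2)*I/2 on |111>, and 0 on every other basis state.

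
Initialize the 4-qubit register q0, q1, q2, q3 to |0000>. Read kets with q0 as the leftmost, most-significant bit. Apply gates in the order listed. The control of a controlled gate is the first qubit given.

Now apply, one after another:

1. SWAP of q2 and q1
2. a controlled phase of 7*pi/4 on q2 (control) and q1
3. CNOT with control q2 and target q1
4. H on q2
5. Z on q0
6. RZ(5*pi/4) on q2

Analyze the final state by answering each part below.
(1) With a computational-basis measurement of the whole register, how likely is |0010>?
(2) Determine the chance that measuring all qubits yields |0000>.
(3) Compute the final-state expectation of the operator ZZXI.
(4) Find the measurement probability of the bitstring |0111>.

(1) A full measurement returns |0010> with probability 1/2.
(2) The probability of measuring |0000> is 1/2.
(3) In the final state, ZZXI has expectation -sqrt(2)/2.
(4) Outcome |0111> occurs with probability 0.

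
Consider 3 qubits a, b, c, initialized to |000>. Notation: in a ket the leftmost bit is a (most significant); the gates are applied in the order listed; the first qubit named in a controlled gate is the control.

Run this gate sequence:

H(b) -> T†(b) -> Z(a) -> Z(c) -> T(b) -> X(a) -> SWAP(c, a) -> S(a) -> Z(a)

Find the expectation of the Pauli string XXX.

The expectation value of XXX is 0.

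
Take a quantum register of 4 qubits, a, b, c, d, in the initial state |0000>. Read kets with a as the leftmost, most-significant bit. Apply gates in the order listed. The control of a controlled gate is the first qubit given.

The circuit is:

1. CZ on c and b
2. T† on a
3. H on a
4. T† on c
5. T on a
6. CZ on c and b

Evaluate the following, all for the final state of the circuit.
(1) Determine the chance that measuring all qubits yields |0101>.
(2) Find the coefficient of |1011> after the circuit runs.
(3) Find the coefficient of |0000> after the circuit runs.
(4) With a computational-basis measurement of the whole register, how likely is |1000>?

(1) Outcome |0101> occurs with probability 0.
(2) The final state's coefficient on |1011> equals 0.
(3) |0000> carries amplitude sqrt(2)/2 in the final state.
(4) A full measurement returns |1000> with probability 1/2.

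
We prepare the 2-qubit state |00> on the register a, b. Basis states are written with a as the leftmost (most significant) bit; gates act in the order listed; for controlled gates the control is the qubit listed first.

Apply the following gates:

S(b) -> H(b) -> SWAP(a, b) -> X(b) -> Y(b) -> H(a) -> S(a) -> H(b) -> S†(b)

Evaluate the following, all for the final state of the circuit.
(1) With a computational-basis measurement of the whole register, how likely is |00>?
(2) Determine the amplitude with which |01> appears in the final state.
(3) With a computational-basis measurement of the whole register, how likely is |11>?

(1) The probability of measuring |00> is 1/2.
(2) The final state's coefficient on |01> equals -sqrt(2)/2.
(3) A full measurement returns |11> with probability 0.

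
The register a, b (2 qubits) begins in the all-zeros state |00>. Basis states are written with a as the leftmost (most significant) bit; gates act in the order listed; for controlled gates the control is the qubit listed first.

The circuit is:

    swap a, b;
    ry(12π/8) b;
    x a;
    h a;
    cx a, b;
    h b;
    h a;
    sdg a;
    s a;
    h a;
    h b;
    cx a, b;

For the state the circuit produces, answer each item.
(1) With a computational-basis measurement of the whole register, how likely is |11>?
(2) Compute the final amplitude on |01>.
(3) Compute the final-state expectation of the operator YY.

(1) A full measurement returns |11> with probability 1/4.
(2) The final state's coefficient on |01> equals 1/2.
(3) In the final state, YY has expectation 0.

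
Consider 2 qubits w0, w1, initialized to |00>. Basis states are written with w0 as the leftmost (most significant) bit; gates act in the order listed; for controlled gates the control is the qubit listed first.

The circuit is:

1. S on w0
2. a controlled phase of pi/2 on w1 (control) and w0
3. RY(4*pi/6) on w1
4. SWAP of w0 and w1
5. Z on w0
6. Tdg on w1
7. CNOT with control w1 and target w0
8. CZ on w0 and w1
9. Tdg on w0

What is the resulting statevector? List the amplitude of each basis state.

The final amplitudes are 1/2 on |00>, 0 on |01>, sqrt(3)*exp(3*I*pi/4)/2 on |10>, 0 on |11>.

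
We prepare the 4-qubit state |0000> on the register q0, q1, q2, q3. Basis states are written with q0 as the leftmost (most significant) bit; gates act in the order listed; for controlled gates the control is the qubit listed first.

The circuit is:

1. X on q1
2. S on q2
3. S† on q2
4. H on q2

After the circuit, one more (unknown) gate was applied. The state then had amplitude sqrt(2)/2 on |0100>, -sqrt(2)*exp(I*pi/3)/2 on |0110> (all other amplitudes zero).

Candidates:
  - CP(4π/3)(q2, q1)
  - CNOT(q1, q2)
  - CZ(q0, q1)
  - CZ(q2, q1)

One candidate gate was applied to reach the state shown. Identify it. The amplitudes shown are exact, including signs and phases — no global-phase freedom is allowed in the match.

It was CP(4π/3)(q2, q1) that produced the state shown. Key observation: the block from step 2 through step 3 cancels to the identity and can be dropped.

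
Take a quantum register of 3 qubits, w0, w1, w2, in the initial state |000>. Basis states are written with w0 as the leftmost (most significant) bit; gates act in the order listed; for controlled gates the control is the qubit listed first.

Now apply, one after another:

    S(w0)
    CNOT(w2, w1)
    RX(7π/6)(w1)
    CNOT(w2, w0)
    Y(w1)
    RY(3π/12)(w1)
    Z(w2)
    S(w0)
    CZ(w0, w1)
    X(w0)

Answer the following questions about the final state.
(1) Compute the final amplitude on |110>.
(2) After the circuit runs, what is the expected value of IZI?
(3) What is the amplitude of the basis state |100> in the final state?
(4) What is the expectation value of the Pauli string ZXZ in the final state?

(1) The final state's coefficient on |110> equals -sqrt(12 - 6*sqrt(2))/8 - sqrt(4 - 2*sqrt(2))/8 - I*sqrt(6*sqrt(2) + 12)/8 + I*sqrt(2*sqrt(2) + 4)/8.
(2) The expectation value of IZI is sqrt(6)/4.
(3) |100> carries amplitude -sqrt(6*sqrt(2) + 12)/8 - sqrt(2*sqrt(2) + 4)/8 - I*sqrt(4 - 2*sqrt(2))/8 + I*sqrt(12 - 6*sqrt(2))/8 in the final state.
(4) The expectation value of ZXZ is -sqrt(6)/4.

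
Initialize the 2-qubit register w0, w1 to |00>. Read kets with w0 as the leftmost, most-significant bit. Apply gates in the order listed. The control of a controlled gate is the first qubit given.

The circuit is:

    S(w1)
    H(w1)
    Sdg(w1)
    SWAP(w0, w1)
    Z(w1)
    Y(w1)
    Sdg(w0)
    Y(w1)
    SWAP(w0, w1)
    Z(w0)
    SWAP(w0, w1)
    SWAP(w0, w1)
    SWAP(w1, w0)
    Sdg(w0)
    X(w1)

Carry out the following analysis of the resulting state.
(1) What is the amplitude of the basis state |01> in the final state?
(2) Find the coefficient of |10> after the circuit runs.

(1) |01> carries amplitude sqrt(2)/2 in the final state.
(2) |10> carries amplitude 0 in the final state.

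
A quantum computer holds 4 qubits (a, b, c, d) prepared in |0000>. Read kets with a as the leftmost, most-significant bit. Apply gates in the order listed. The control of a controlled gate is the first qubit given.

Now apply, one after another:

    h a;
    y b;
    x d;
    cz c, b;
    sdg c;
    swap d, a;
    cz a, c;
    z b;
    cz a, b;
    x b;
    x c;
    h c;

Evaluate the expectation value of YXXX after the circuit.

The expectation value of YXXX is 0.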